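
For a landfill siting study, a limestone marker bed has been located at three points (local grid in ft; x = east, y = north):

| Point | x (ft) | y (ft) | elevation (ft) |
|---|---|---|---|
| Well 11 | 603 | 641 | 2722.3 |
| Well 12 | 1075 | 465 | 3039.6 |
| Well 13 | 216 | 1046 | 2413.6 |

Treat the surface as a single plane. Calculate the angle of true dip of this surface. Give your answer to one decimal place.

32.2°

Two edge vectors: Well 11→Well 12 = (472, -176, 317.3), Well 11→Well 13 = (-387, 405, -308.7).
Normal n = (Well 11→Well 12) × (Well 11→Well 13) = (-74175.3, 22911.3, 123048).
So ∂z/∂x = −n_x/n_z = 0.60282 and ∂z/∂y = −n_y/n_z = −0.18620.
Gradient magnitude |∇z| = √(a² + b²) = √(0.36339 + 0.03467) = 0.63092.
True dip = arctan(0.63092) = 32.2°, dipping toward WNW (azimuth ≈ 287°).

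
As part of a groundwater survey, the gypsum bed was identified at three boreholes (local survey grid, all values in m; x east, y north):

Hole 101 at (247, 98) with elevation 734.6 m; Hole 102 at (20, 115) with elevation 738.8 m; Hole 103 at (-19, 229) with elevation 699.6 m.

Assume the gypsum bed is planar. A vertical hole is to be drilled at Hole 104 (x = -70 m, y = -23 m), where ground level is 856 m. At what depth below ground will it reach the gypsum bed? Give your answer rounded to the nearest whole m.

64 m

Two edge vectors: Hole 101→Hole 102 = (-227, 17, 4.2), Hole 101→Hole 103 = (-266, 131, -35).
Normal n = (Hole 101→Hole 102) × (Hole 101→Hole 103) = (-1145.2, -9062.2, -25215).
So ∂z/∂x = −n_x/n_z = −0.04542 and ∂z/∂y = −n_y/n_z = −0.35940.
Intercept c from Hole 101: 734.6 + 11.22 + 35.22 = 781.04.
At (-70, -23): z_contact = 3.2 + 8.3 + 781.04 = 792.5 m.
Depth below ground = 856 − 792.5 = 64 m.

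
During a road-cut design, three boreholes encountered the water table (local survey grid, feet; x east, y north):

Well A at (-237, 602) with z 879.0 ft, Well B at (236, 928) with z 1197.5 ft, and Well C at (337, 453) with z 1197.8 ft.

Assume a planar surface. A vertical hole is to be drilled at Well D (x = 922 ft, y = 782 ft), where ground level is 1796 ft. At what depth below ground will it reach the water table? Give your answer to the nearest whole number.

Two edge vectors: Well A→Well B = (473, 326, 318.5), Well A→Well C = (574, -149, 318.8).
Normal n = (Well A→Well B) × (Well A→Well C) = (151385.3, 32026.6, -257601).
So ∂z/∂x = −n_x/n_z = 0.58767 and ∂z/∂y = −n_y/n_z = 0.12433.
Intercept c from Well A: 879 + 139.28 − 74.84 = 943.43.
At (922, 782): z_contact = 541.8 + 97.2 + 943.43 = 1582.5 ft.
Depth below ground = 1796 − 1582.5 = 214 ft.

214 ft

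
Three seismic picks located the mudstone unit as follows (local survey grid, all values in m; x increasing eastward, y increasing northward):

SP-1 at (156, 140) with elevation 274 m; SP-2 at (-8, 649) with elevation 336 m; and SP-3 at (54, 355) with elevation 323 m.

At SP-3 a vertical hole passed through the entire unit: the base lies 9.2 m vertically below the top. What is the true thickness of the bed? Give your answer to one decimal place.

Two edge vectors: SP-1→SP-2 = (-164, 509, 62), SP-1→SP-3 = (-102, 215, 49).
Normal n = (SP-1→SP-2) × (SP-1→SP-3) = (11611, 1712, 16658).
So ∂z/∂x = −n_x/n_z = −0.69702 and ∂z/∂y = −n_y/n_z = −0.10277.
|∇z| = √(a²+b²) = 0.70456, so dip δ = arctan(0.70456) = 35.17°.
True thickness = vertical thickness × cos δ = 9.2 × cos 35.17° = 7.5 m.

7.5 m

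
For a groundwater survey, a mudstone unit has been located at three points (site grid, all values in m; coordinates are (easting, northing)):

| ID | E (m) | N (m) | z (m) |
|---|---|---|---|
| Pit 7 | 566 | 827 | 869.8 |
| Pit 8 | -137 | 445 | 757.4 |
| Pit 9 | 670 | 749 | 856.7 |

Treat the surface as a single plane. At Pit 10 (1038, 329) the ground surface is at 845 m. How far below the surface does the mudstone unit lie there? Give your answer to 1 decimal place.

66.5 m

Two edge vectors: Pit 7→Pit 8 = (-703, -382, -112.4), Pit 7→Pit 9 = (104, -78, -13.1).
Normal n = (Pit 7→Pit 8) × (Pit 7→Pit 9) = (-3763, -20898.9, 94562).
So ∂z/∂E = −n_x/n_z = 0.039794 and ∂z/∂N = −n_y/n_z = 0.221007.
Intercept c from Pit 7: 869.8 − 22.52 − 182.77 = 664.50.
At (1038, 329): z_contact = 41.31 + 72.71 + 664.50 = 778.52 m.
Depth below ground = 845 − 778.52 = 66.5 m.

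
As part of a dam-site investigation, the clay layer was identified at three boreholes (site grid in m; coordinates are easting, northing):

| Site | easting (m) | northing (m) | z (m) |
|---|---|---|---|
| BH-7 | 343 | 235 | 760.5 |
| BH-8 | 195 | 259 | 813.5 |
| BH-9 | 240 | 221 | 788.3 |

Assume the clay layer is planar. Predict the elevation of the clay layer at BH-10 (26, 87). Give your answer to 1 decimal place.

Two edge vectors: BH-7→BH-8 = (-148, 24, 53), BH-7→BH-9 = (-103, -14, 27.8).
Normal n = (BH-7→BH-8) × (BH-7→BH-9) = (1409.2, -1344.6, 4544).
So ∂z/∂easting = −n_x/n_z = −0.31012 and ∂z/∂northing = −n_y/n_z = 0.29591.
Intercept c from BH-7: 760.5 + 106.37 − 69.54 = 797.33.
At (26, 87): z = −8.1 + 25.7 + 797.33 = 815.0 m.

815.0 m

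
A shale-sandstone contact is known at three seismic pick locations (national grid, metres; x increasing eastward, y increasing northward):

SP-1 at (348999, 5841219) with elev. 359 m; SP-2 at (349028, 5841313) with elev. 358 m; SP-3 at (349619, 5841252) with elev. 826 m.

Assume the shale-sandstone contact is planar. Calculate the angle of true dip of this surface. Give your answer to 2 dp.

38.84°

Let the plane be z = a·x + b·y + c.
SP-2−SP-1: 29a + 94b = −1;  SP-3−SP-1: 620a + 33b = 467.
Solving gives a = 0.76638, b = −0.24707.
Gradient magnitude |∇z| = √(a² + b²) = √(0.58733 + 0.06105) = 0.80522.
True dip = arctan(0.80522) = 38.84°, dipping toward WNW (azimuth ≈ 288°).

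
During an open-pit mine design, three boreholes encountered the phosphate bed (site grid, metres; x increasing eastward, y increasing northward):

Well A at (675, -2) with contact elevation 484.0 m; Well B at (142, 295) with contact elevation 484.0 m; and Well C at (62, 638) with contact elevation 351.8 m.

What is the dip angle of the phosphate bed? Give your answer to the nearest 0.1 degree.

26.9°

Let the plane be z = a·x + b·y + c.
Well B−Well A: −533a + 297b = 0;  Well C−Well A: −613a + 640b = −132.2.
Solving gives a = −0.24685, b = −0.44300.
Gradient magnitude |∇z| = √(a² + b²) = √(0.06093 + 0.19625) = 0.50713.
True dip = arctan(0.50713) = 26.9°, dipping toward NNE (azimuth ≈ 029°).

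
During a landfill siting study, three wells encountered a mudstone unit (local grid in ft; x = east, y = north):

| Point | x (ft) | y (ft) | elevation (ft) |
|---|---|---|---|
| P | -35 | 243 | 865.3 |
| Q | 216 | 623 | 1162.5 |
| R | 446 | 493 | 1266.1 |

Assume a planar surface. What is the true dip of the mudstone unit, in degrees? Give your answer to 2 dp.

Two edge vectors: P→Q = (251, 380, 297.2), P→R = (481, 250, 400.8).
Normal n = (P→Q) × (P→R) = (78004, 42352.4, -120030).
So ∂z/∂x = −n_x/n_z = 0.64987 and ∂z/∂y = −n_y/n_z = 0.35285.
Gradient magnitude |∇z| = √(a² + b²) = √(0.42233 + 0.12450) = 0.73948.
True dip = arctan(0.73948) = 36.48°, dipping toward WSW (azimuth ≈ 242°).

36.48°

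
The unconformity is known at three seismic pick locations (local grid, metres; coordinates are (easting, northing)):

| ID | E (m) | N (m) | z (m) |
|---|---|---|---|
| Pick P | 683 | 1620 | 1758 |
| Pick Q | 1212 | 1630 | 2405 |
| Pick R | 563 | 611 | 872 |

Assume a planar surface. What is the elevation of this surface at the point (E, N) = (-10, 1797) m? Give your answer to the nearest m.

Let the plane be z = a·E + b·N + c.
Pick Q−Pick P: 529a + 10b = 647;  Pick R−Pick P: −120a − 1009b = −886.
Solving gives a = 1.20918, b = 0.73429.
Then c = 1758 − a·683 − b·1620 = −257.42.
At (-10, 1797): z = −12.1 + 1319.5 − 257.42 = 1050.0 m.

1050 m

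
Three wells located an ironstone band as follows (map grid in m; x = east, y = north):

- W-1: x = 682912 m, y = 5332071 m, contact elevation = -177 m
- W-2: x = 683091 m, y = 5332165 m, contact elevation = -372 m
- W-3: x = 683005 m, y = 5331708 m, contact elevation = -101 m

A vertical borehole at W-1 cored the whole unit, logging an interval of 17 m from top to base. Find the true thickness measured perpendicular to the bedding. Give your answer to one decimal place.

12.2 m

Two edge vectors: W-1→W-2 = (179, 94, -195), W-1→W-3 = (93, -363, 76).
Normal n = (W-1→W-2) × (W-1→W-3) = (-63641, -31739, -73719).
So ∂z/∂x = −n_x/n_z = −0.86329 and ∂z/∂y = −n_y/n_z = −0.43054.
|∇z| = √(a²+b²) = 0.96470, so dip δ = arctan(0.96470) = 43.97°.
True thickness = vertical thickness × cos δ = 17 × cos 43.97° = 12.2 m.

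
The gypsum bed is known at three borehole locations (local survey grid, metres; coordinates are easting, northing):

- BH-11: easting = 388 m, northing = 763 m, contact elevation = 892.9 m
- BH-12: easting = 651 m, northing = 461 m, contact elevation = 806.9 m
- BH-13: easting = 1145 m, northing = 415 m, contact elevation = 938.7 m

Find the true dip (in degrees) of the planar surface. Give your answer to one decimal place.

32.9°

Let the plane be z = a·easting + b·northing + c.
BH-12−BH-11: 263a − 302b = −86;  BH-13−BH-11: 757a − 348b = 45.8.
Solving gives a = 0.31920, b = 0.56275.
Gradient magnitude |∇z| = √(a² + b²) = √(0.10189 + 0.31669) = 0.64698.
True dip = arctan(0.64698) = 32.9°, dipping toward SSW (azimuth ≈ 210°).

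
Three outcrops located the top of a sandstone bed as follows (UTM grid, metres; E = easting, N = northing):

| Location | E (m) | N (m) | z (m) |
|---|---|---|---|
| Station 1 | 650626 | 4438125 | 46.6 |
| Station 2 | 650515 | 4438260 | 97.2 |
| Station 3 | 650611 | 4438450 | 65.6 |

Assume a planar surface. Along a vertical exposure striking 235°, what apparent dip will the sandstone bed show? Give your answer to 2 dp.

17.28°

Let the plane be z = a·E + b·N + c.
Station 2−Station 1: −111a + 135b = 50.6;  Station 3−Station 1: −15a + 325b = 19.
Solving gives a = −0.40764, b = 0.03965.
Unit vector along 235° is (sin 235°, cos 235°) = (-0.8192, -0.5736).
Slope in that direction = a·(-0.8192) + b·(-0.5736) = 0.31117.
Apparent dip = arctan|0.31117| = 17.28° (true dip is 22.3°, so apparent ≤ true as expected).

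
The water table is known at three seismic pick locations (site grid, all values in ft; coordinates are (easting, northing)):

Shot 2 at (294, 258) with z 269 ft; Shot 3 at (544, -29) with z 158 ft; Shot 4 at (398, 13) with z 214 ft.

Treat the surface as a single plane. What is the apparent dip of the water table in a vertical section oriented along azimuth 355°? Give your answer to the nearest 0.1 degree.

5.8°

Two edge vectors: Shot 2→Shot 3 = (250, -287, -111), Shot 2→Shot 4 = (104, -245, -55).
Normal n = (Shot 2→Shot 3) × (Shot 2→Shot 4) = (-11410, 2206, -31402).
So ∂z/∂E = −n_x/n_z = −0.36335 and ∂z/∂N = −n_y/n_z = 0.07025.
Unit vector along 355° is (sin 355°, cos 355°) = (-0.0872, 0.9962).
Slope in that direction = a·(-0.0872) + b·(0.9962) = 0.10165.
Apparent dip = arctan|0.10165| = 5.8° (true dip is 20.3°, so apparent ≤ true as expected).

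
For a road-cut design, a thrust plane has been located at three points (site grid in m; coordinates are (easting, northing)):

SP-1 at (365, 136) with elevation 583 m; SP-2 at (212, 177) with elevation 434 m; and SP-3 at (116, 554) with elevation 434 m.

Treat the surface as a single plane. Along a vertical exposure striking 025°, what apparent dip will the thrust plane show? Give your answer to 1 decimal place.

34.3°

Two edge vectors: SP-1→SP-2 = (-153, 41, -149), SP-1→SP-3 = (-249, 418, -149).
Normal n = (SP-1→SP-2) × (SP-1→SP-3) = (56173, 14304, -53745).
So ∂z/∂E = −n_x/n_z = 1.04518 and ∂z/∂N = −n_y/n_z = 0.26615.
Unit vector along 025° is (sin 25°, cos 25°) = (0.4226, 0.9063).
Slope in that direction = a·(0.4226) + b·(0.9063) = 0.68292.
Apparent dip = arctan|0.68292| = 34.3° (true dip is 47.2°, so apparent ≤ true as expected).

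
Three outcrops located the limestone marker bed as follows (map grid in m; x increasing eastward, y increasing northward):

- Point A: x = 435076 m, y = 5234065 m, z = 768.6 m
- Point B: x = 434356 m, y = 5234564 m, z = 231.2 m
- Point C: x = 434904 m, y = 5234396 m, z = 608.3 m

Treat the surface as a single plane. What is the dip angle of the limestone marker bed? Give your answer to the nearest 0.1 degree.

Two edge vectors: Point A→Point B = (-720, 499, -537.4), Point A→Point C = (-172, 331, -160.3).
Normal n = (Point A→Point B) × (Point A→Point C) = (97889.7, -22983.2, -152492).
So ∂z/∂x = −n_x/n_z = 0.64193 and ∂z/∂y = −n_y/n_z = −0.15072.
Gradient magnitude |∇z| = √(a² + b²) = √(0.41208 + 0.02272) = 0.65939.
True dip = arctan(0.65939) = 33.4°, dipping toward WNW (azimuth ≈ 283°).

33.4°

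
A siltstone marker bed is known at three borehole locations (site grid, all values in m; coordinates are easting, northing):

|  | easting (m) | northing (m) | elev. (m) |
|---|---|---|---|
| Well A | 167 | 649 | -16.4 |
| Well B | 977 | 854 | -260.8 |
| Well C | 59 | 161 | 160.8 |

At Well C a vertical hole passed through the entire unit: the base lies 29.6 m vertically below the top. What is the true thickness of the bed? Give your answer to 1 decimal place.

27.6 m

Let the plane be z = a·easting + b·northing + c.
Well B−Well A: 810a + 205b = −244.4;  Well C−Well A: −108a − 488b = 177.2.
Solving gives a = −0.22228, b = −0.31392.
|∇z| = √(a²+b²) = 0.38465, so dip δ = arctan(0.38465) = 21.04°.
True thickness = vertical thickness × cos δ = 29.6 × cos 21.04° = 27.6 m.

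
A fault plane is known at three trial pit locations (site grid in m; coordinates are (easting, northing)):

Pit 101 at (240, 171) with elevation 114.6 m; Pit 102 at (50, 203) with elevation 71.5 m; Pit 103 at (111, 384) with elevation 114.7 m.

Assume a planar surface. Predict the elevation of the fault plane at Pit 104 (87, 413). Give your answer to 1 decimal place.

113.1 m

Two edge vectors: Pit 101→Pit 102 = (-190, 32, -43.1), Pit 101→Pit 103 = (-129, 213, 0.1).
Normal n = (Pit 101→Pit 102) × (Pit 101→Pit 103) = (9183.5, 5578.9, -36342).
So ∂z/∂E = −n_x/n_z = 0.25270 and ∂z/∂N = −n_y/n_z = 0.15351.
Intercept c from Pit 101: 114.6 − 60.65 − 26.25 = 27.70.
At (87, 413): z = 22.0 + 63.4 + 27.70 = 113.1 m.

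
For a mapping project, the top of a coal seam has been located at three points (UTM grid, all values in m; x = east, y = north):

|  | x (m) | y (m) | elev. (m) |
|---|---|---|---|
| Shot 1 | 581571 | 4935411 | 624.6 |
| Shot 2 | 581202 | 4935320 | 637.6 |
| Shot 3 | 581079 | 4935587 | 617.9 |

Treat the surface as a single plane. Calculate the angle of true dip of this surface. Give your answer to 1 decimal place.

4.7°

Two edge vectors: Shot 1→Shot 2 = (-369, -91, 13), Shot 1→Shot 3 = (-492, 176, -6.7).
Normal n = (Shot 1→Shot 2) × (Shot 1→Shot 3) = (-1678.3, -8868.3, -109716).
So ∂z/∂x = −n_x/n_z = −0.01530 and ∂z/∂y = −n_y/n_z = −0.08083.
Gradient magnitude |∇z| = √(a² + b²) = √(0.00023 + 0.00653) = 0.08226.
True dip = arctan(0.08226) = 4.7°, dipping toward N (azimuth ≈ 011°).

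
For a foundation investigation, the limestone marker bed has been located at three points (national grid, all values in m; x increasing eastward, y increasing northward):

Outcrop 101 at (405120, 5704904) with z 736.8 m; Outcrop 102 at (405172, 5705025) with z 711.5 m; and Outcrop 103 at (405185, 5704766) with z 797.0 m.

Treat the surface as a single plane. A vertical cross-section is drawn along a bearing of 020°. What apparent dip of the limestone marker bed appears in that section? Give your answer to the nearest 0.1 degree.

Two edge vectors: Outcrop 101→Outcrop 102 = (52, 121, -25.3), Outcrop 101→Outcrop 103 = (65, -138, 60.2).
Normal n = (Outcrop 101→Outcrop 102) × (Outcrop 101→Outcrop 103) = (3792.8, -4774.9, -15041).
So ∂z/∂x = −n_x/n_z = 0.25216 and ∂z/∂y = −n_y/n_z = −0.31746.
Unit vector along 020° is (sin 20°, cos 20°) = (0.3420, 0.9397).
Slope in that direction = a·(0.3420) + b·(0.9397) = −0.21207.
Apparent dip = arctan|0.21207| = 12.0° (true dip is 22.1°, so apparent ≤ true as expected).

12.0°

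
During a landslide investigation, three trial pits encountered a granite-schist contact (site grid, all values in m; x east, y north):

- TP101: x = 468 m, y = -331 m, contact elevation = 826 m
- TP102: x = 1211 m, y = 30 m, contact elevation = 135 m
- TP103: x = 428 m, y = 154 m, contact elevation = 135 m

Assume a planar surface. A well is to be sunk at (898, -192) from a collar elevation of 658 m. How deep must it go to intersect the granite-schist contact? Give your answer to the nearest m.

131 m

Two edge vectors: TP101→TP102 = (743, 361, -691), TP101→TP103 = (-40, 485, -691).
Normal n = (TP101→TP102) × (TP101→TP103) = (85684, 541053, 374795).
So ∂z/∂x = −n_x/n_z = −0.22862 and ∂z/∂y = −n_y/n_z = −1.44360.
Intercept c from TP101: 826 + 106.99 − 477.83 = 455.16.
At (898, -192): z_contact = −205.3 + 277.2 + 455.16 = 527.0 m.
Depth below ground = 658 − 527.0 = 131 m.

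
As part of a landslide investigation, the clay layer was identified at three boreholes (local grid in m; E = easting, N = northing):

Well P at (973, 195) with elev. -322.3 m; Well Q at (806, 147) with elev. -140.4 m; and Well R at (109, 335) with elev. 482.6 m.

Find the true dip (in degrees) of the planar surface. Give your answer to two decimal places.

Two edge vectors: Well P→Well Q = (-167, -48, 181.9), Well P→Well R = (-864, 140, 804.9).
Normal n = (Well P→Well Q) × (Well P→Well R) = (-64101.2, -22743.3, -64852).
So ∂z/∂E = −n_x/n_z = −0.98842 and ∂z/∂N = −n_y/n_z = −0.35070.
Gradient magnitude |∇z| = √(a² + b²) = √(0.97698 + 0.12299) = 1.04879.
True dip = arctan(1.04879) = 46.36°, dipping toward ENE (azimuth ≈ 070°).

46.36°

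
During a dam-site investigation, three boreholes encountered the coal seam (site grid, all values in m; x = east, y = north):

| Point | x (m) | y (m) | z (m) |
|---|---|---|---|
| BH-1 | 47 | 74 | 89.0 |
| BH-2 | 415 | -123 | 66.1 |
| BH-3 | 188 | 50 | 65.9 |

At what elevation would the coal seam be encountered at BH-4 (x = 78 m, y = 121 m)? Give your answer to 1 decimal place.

Let the plane be z = a·x + b·y + c.
BH-2−BH-1: 368a − 197b = −22.9;  BH-3−BH-1: 141a − 24b = −23.1.
Solving gives a = −0.21120, b = −0.27827.
Then c = 89 − a·47 − b·74 = 119.52.
At (78, 121): z = −16.5 − 33.7 + 119.52 = 69.4 m.

69.4 m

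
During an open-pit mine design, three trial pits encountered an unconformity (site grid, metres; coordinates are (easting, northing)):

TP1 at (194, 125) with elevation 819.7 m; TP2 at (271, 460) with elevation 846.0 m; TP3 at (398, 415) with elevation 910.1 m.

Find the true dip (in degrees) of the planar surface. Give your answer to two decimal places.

Two edge vectors: TP1→TP2 = (77, 335, 26.3), TP1→TP3 = (204, 290, 90.4).
Normal n = (TP1→TP2) × (TP1→TP3) = (22657, -1595.6, -46010).
So ∂z/∂E = −n_x/n_z = 0.49244 and ∂z/∂N = −n_y/n_z = −0.03468.
Gradient magnitude |∇z| = √(a² + b²) = √(0.24249 + 0.00120) = 0.49366.
True dip = arctan(0.49366) = 26.27°, dipping toward W (azimuth ≈ 274°).

26.27°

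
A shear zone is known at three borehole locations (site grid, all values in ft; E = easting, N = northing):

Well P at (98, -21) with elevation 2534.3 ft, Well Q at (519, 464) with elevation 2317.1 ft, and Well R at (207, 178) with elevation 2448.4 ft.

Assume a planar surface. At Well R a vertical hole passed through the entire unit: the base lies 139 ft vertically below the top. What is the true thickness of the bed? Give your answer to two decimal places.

128.74 ft

Let the plane be z = a·E + b·N + c.
Well Q−Well P: 421a + 485b = −217.2;  Well R−Well P: 109a + 199b = −85.9.
Solving gives a = −0.05050, b = −0.40399.
|∇z| = √(a²+b²) = 0.40714, so dip δ = arctan(0.40714) = 22.15°.
True thickness = vertical thickness × cos δ = 139 × cos 22.15° = 128.74 ft.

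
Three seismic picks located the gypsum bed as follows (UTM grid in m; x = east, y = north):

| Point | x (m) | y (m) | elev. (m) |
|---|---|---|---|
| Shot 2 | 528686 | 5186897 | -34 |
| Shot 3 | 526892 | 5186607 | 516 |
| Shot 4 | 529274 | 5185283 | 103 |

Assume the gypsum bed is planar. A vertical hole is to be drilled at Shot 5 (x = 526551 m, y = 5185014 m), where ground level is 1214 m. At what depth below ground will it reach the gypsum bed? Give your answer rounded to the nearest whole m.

Two edge vectors: Shot 2→Shot 3 = (-1794, -290, 550), Shot 2→Shot 4 = (588, -1614, 137).
Normal n = (Shot 2→Shot 3) × (Shot 2→Shot 4) = (847970, 569178, 3066036).
So ∂z/∂x = −n_x/n_z = −0.27656883 and ∂z/∂y = −n_y/n_z = −0.18563970.
Intercept c from Shot 2: -34 + 146218.07 + 962894.00 = 1109078.07.
At (526551, 5185014): z_contact = −145627.6 − 962544.4 + 1109078.07 = 906.0 m.
Depth below ground = 1214 − 906.0 = 308 m.

308 m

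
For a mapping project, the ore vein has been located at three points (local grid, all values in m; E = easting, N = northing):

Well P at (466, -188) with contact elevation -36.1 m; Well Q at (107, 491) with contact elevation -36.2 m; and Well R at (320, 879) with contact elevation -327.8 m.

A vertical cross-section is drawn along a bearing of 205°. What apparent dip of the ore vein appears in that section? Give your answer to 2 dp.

Let the plane be z = a·E + b·N + c.
Well Q−Well P: −359a + 679b = −0.1;  Well R−Well P: −146a + 1067b = −291.7.
Solving gives a = −0.69723, b = −0.36879.
Unit vector along 205° is (sin 205°, cos 205°) = (-0.4226, -0.9063).
Slope in that direction = a·(-0.4226) + b·(-0.9063) = 0.62890.
Apparent dip = arctan|0.62890| = 32.17° (true dip is 38.3°, so apparent ≤ true as expected).

32.17°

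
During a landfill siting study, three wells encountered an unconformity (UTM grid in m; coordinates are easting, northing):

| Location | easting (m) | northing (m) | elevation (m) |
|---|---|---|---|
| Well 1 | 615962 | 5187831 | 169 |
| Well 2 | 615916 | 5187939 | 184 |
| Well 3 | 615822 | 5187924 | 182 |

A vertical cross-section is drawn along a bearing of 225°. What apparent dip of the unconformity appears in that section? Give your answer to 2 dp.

Let the plane be z = a·easting + b·northing + c.
Well 2−Well 1: −46a + 108b = 15;  Well 3−Well 1: −140a + 93b = 13.
Solving gives a = −0.00083, b = 0.13854.
Unit vector along 225° is (sin 225°, cos 225°) = (-0.7071, -0.7071).
Slope in that direction = a·(-0.7071) + b·(-0.7071) = −0.09737.
Apparent dip = arctan|0.09737| = 5.56° (true dip is 7.9°, so apparent ≤ true as expected).

5.56°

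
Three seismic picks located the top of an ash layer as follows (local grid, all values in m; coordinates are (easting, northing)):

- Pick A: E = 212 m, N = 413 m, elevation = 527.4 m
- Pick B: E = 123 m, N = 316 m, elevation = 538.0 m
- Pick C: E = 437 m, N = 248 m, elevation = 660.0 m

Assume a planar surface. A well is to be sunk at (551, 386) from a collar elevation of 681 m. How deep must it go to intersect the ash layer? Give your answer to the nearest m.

40 m

Let the plane be z = a·E + b·N + c.
Pick B−Pick A: −89a − 97b = 10.6;  Pick C−Pick A: 225a − 165b = 132.6.
Solving gives a = 0.30439, b = −0.38856.
Then c = 527.4 − a·212 − b·413 = 623.35.
At (551, 386): z_contact = 167.7 − 150.0 + 623.35 = 641.1 m.
Depth below ground = 681 − 641.1 = 40 m.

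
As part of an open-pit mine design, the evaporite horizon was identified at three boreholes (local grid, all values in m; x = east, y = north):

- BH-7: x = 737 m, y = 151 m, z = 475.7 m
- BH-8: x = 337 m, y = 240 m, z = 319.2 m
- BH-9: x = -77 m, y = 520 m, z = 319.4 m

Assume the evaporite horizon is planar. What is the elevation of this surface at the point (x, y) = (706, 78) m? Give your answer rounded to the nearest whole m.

Let the plane be z = a·x + b·y + c.
BH-8−BH-7: −400a + 89b = −156.5;  BH-9−BH-7: −814a + 369b = −156.3.
Solving gives a = 0.58331, b = 0.86317.
Then c = 475.7 − a·737 − b·151 = −84.54.
At (706, 78): z = 411.8 + 67.3 − 84.54 = 394.6 m.

395 m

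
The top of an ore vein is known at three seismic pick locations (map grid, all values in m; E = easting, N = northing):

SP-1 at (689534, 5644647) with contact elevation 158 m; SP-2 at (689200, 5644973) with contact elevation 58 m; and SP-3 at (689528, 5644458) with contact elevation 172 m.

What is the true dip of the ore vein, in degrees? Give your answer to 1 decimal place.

Two edge vectors: SP-1→SP-2 = (-334, 326, -100), SP-1→SP-3 = (-6, -189, 14).
Normal n = (SP-1→SP-2) × (SP-1→SP-3) = (-14336, 5276, 65082).
So ∂z/∂E = −n_x/n_z = 0.22028 and ∂z/∂N = −n_y/n_z = −0.08107.
Gradient magnitude |∇z| = √(a² + b²) = √(0.04852 + 0.00657) = 0.23472.
True dip = arctan(0.23472) = 13.2°, dipping toward WNW (azimuth ≈ 290°).

13.2°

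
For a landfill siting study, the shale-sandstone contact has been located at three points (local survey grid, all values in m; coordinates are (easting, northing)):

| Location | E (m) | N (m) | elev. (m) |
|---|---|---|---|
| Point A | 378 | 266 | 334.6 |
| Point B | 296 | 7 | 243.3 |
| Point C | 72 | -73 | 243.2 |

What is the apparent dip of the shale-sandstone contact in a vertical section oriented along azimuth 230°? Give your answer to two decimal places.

Two edge vectors: Point A→Point B = (-82, -259, -91.3), Point A→Point C = (-306, -339, -91.4).
Normal n = (Point A→Point B) × (Point A→Point C) = (-7278.1, 20443, -51456).
So ∂z/∂E = −n_x/n_z = −0.14144 and ∂z/∂N = −n_y/n_z = 0.39729.
Unit vector along 230° is (sin 230°, cos 230°) = (-0.7660, -0.6428).
Slope in that direction = a·(-0.7660) + b·(-0.6428) = −0.14702.
Apparent dip = arctan|0.14702| = 8.36° (true dip is 22.9°, so apparent ≤ true as expected).

8.36°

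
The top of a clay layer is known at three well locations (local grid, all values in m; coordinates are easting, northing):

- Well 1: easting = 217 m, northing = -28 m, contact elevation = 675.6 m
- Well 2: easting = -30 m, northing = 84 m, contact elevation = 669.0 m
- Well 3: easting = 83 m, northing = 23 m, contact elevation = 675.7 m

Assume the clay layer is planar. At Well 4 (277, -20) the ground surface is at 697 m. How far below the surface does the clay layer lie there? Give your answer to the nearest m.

Two edge vectors: Well 1→Well 2 = (-247, 112, -6.6), Well 1→Well 3 = (-134, 51, 0.1).
Normal n = (Well 1→Well 2) × (Well 1→Well 3) = (347.8, 909.1, 2411).
So ∂z/∂easting = −n_x/n_z = −0.14426 and ∂z/∂northing = −n_y/n_z = −0.37706.
Intercept c from Well 1: 675.6 + 31.30 − 10.56 = 696.35.
At (277, -20): z_contact = −40.0 + 7.5 + 696.35 = 663.9 m.
Depth below ground = 697 − 663.9 = 33 m.

33 m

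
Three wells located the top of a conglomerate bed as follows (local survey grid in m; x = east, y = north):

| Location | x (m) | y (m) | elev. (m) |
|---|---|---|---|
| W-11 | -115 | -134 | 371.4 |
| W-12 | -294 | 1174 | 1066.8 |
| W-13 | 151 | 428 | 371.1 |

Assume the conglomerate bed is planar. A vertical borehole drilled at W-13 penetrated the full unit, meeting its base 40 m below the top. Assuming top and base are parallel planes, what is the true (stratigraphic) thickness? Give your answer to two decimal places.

Let the plane be z = a·x + b·y + c.
W-12−W-11: −179a + 1308b = 695.4;  W-13−W-11: 266a + 562b = −0.3.
Solving gives a = −0.87221, b = 0.41229.
|∇z| = √(a²+b²) = 0.96474, so dip δ = arctan(0.96474) = 43.97°.
True thickness = vertical thickness × cos δ = 40 × cos 43.97° = 28.79 m.

28.79 m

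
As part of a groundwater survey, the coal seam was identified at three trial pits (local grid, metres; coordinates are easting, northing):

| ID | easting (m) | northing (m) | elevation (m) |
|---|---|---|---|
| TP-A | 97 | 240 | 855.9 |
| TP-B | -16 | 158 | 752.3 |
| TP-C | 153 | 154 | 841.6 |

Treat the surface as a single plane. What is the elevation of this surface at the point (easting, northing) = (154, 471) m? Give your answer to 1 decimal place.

1006.5 m

Two edge vectors: TP-A→TP-B = (-113, -82, -103.6), TP-A→TP-C = (56, -86, -14.3).
Normal n = (TP-A→TP-B) × (TP-A→TP-C) = (-7737, -7417.5, 14310).
So ∂z/∂easting = −n_x/n_z = 0.54067 and ∂z/∂northing = −n_y/n_z = 0.51834.
Intercept c from TP-A: 855.9 − 52.45 − 124.40 = 679.05.
At (154, 471): z = 83.3 + 244.1 + 679.05 = 1006.5 m.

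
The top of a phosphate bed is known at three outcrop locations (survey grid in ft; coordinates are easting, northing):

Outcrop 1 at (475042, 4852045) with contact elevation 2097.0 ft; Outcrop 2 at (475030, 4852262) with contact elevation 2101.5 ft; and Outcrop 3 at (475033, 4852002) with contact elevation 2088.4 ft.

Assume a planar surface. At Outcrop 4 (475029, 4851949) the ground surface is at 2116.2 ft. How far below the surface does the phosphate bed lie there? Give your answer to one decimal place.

33.6 ft

Let the plane be z = a·easting + b·northing + c.
Outcrop 2−Outcrop 1: −12a + 217b = 4.5;  Outcrop 3−Outcrop 1: −9a − 43b = −8.6.
Solving gives a = 0.677480761, b = 0.058201701.
Then c = 2097 − a·475042 − b·4852045 = −602132.09.
At (475029, 4851949): z_contact = 321823.01 + 282391.69 − 602132.09 = 2082.61 ft.
Depth below ground = 2116.2 − 2082.61 = 33.6 ft.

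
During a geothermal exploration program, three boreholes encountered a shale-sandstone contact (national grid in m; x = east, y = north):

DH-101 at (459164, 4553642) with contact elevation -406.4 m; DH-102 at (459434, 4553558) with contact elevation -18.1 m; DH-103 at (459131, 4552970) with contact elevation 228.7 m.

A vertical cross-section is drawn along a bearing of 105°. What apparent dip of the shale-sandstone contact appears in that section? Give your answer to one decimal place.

53.4°

Let the plane be z = a·x + b·y + c.
DH-102−DH-101: 270a − 84b = 388.3;  DH-103−DH-101: −33a − 672b = 635.1.
Solving gives a = 1.12690, b = −1.00043.
Unit vector along 105° is (sin 105°, cos 105°) = (0.9659, -0.2588).
Slope in that direction = a·(0.9659) + b·(-0.2588) = 1.34744.
Apparent dip = arctan|1.34744| = 53.4° (true dip is 56.4°, so apparent ≤ true as expected).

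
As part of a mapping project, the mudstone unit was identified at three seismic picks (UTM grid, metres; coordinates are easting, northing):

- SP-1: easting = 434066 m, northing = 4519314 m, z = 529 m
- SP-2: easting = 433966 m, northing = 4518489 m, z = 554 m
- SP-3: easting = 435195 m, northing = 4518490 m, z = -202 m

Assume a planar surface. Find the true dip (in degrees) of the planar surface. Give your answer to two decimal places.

Let the plane be z = a·easting + b·northing + c.
SP-2−SP-1: −100a − 825b = 25;  SP-3−SP-1: 1129a − 824b = −731.
Solving gives a = −0.61517, b = 0.04426.
Gradient magnitude |∇z| = √(a² + b²) = √(0.37843 + 0.00196) = 0.61676.
True dip = arctan(0.61676) = 31.66°, dipping toward E (azimuth ≈ 094°).

31.66°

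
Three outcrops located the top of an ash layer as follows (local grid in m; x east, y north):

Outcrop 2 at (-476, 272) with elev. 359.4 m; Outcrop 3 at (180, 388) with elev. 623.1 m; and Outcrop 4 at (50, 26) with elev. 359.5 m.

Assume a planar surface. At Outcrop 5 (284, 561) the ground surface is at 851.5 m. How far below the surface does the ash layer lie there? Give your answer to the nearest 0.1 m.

Two edge vectors: Outcrop 2→Outcrop 3 = (656, 116, 263.7), Outcrop 2→Outcrop 4 = (526, -246, 0.1).
Normal n = (Outcrop 2→Outcrop 3) × (Outcrop 2→Outcrop 4) = (64881.8, 138640.6, -222392).
So ∂z/∂x = −n_x/n_z = 0.29175 and ∂z/∂y = −n_y/n_z = 0.62341.
Intercept c from Outcrop 2: 359.4 + 138.87 − 169.57 = 328.70.
At (284, 561): z_contact = 82.86 + 349.73 + 328.70 = 761.29 m.
Depth below ground = 851.5 − 761.29 = 90.2 m.

90.2 m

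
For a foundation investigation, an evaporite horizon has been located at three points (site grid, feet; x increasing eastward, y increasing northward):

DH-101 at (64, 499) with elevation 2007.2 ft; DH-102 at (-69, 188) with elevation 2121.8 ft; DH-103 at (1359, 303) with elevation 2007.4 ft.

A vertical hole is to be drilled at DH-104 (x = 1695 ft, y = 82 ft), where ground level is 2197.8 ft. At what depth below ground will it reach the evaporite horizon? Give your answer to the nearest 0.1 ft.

Let the plane be z = a·x + b·y + c.
DH-102−DH-101: −133a − 311b = 114.6;  DH-103−DH-101: 1295a − 196b = 0.2.
Solving gives a = −0.052236, b = −0.346150.
Then c = 2007.2 − a·64 − b·499 = 2183.27.
At (1695, 82): z_contact = −88.54 − 28.38 + 2183.27 = 2066.35 ft.
Depth below ground = 2197.8 − 2066.35 = 131.5 ft.

131.5 ft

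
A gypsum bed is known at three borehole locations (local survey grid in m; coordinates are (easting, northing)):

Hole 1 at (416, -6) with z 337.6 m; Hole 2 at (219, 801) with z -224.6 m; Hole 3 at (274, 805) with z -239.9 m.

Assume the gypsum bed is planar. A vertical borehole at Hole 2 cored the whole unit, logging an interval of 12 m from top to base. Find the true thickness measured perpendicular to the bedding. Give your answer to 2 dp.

Let the plane be z = a·E + b·N + c.
Hole 2−Hole 1: −197a + 807b = −562.2;  Hole 3−Hole 1: −142a + 811b = −577.5.
Solving gives a = −0.22355, b = −0.75123.
|∇z| = √(a²+b²) = 0.78378, so dip δ = arctan(0.78378) = 38.09°.
True thickness = vertical thickness × cos δ = 12 × cos 38.09° = 9.44 m.

9.44 m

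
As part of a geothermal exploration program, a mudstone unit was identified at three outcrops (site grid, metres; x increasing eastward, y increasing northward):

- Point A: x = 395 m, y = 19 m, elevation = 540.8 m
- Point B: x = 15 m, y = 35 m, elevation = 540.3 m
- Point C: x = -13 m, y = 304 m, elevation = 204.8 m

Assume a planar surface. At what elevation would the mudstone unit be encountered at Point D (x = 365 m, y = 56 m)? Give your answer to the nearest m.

Let the plane be z = a·x + b·y + c.
Point B−Point A: −380a + 16b = −0.5;  Point C−Point A: −408a + 285b = −336.
Solving gives a = −0.05142, b = −1.25256.
Then c = 540.8 − a·395 − b·19 = 584.91.
At (365, 56): z = −18.8 − 70.1 + 584.91 = 496.0 m.

496 m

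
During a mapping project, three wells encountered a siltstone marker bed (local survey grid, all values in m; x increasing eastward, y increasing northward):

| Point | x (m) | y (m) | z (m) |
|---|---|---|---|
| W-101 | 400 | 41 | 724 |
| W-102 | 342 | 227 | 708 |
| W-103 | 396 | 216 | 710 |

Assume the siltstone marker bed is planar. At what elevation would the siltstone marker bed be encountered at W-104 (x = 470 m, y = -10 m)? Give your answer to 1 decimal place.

729.5 m

Two edge vectors: W-101→W-102 = (-58, 186, -16), W-101→W-103 = (-4, 175, -14).
Normal n = (W-101→W-102) × (W-101→W-103) = (196, -748, -9406).
So ∂z/∂x = −n_x/n_z = 0.02084 and ∂z/∂y = −n_y/n_z = −0.07952.
Intercept c from W-101: 724 − 8.34 + 3.26 = 718.93.
At (470, -10): z = 9.8 + 0.8 + 718.93 = 729.5 m.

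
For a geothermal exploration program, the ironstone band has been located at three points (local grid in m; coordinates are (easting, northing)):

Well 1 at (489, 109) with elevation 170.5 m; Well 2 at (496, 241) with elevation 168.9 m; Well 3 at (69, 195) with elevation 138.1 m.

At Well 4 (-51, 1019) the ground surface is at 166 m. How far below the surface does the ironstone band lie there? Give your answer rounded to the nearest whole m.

50 m

Two edge vectors: Well 1→Well 2 = (7, 132, -1.6), Well 1→Well 3 = (-420, 86, -32.4).
Normal n = (Well 1→Well 2) × (Well 1→Well 3) = (-4139.2, 898.8, 56042).
So ∂z/∂E = −n_x/n_z = 0.07386 and ∂z/∂N = −n_y/n_z = −0.01604.
Intercept c from Well 1: 170.5 − 36.12 + 1.75 = 136.13.
At (-51, 1019): z_contact = −3.8 − 16.3 + 136.13 = 116.0 m.
Depth below ground = 166 − 116.0 = 50 m.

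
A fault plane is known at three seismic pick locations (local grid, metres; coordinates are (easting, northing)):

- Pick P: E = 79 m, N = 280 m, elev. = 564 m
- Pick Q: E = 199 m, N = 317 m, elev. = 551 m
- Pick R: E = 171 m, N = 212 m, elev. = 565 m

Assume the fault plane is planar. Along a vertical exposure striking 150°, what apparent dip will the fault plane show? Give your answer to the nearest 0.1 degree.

Two edge vectors: Pick P→Pick Q = (120, 37, -13), Pick P→Pick R = (92, -68, 1).
Normal n = (Pick P→Pick Q) × (Pick P→Pick R) = (-847, -1316, -11564).
So ∂z/∂E = −n_x/n_z = −0.07324 and ∂z/∂N = −n_y/n_z = −0.11380.
Unit vector along 150° is (sin 150°, cos 150°) = (0.5000, -0.8660).
Slope in that direction = a·(0.5000) + b·(-0.8660) = 0.06193.
Apparent dip = arctan|0.06193| = 3.5° (true dip is 7.7°, so apparent ≤ true as expected).

3.5°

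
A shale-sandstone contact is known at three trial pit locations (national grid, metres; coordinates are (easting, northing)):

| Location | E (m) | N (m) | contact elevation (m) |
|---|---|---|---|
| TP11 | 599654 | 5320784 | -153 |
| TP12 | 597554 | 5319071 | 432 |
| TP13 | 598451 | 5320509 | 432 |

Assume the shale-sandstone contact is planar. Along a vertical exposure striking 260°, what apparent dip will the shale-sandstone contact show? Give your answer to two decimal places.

26.43°

Let the plane be z = a·E + b·N + c.
TP12−TP11: −2100a − 1713b = 585;  TP13−TP11: −1203a − 275b = 585.
Solving gives a = −0.56716, b = 0.35378.
Unit vector along 260° is (sin 260°, cos 260°) = (-0.9848, -0.1736).
Slope in that direction = a·(-0.9848) + b·(-0.1736) = 0.49711.
Apparent dip = arctan|0.49711| = 26.43° (true dip is 33.8°, so apparent ≤ true as expected).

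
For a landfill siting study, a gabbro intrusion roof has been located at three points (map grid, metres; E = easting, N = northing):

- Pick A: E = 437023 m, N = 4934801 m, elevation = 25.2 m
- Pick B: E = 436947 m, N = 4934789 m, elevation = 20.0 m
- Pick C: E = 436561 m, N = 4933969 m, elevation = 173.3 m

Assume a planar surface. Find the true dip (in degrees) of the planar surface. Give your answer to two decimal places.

Let the plane be z = a·E + b·N + c.
Pick B−Pick A: −76a − 12b = −5.2;  Pick C−Pick A: −462a − 832b = 148.1.
Solving gives a = 0.10580, b = −0.23676.
Gradient magnitude |∇z| = √(a² + b²) = √(0.01119 + 0.05605) = 0.25932.
True dip = arctan(0.25932) = 14.54°, dipping toward NNW (azimuth ≈ 336°).

14.54°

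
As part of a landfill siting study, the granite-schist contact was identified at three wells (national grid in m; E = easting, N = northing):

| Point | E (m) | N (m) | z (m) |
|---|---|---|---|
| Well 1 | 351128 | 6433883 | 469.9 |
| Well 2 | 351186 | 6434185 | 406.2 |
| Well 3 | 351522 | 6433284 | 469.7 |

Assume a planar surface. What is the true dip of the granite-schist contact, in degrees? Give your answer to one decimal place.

16.6°

Let the plane be z = a·E + b·N + c.
Well 2−Well 1: 58a + 302b = −63.7;  Well 3−Well 1: 394a − 599b = −0.2.
Solving gives a = −0.24860, b = −0.16318.
Gradient magnitude |∇z| = √(a² + b²) = √(0.06180 + 0.02663) = 0.29737.
True dip = arctan(0.29737) = 16.6°, dipping toward ENE (azimuth ≈ 057°).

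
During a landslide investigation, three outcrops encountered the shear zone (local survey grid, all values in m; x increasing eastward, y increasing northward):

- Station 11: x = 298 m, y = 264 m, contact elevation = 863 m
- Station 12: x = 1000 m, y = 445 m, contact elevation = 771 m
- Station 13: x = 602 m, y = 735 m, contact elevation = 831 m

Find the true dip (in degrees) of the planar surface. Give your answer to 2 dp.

7.84°

Let the plane be z = a·x + b·y + c.
Station 12−Station 11: 702a + 181b = −92;  Station 13−Station 11: 304a + 471b = −32.
Solving gives a = −0.13620, b = 0.01997.
Gradient magnitude |∇z| = √(a² + b²) = √(0.01855 + 0.00040) = 0.13766.
True dip = arctan(0.13766) = 7.84°, dipping toward E (azimuth ≈ 098°).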